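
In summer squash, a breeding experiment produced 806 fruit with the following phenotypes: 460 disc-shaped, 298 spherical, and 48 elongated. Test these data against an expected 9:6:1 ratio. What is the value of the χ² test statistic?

Expected counts for N = 806 under a 9:6:1 ratio (total parts = 16):
  disc-shaped: 806 × 9/16 = 453.375
  spherical: 806 × 6/16 = 302.25
  elongated: 806 × 1/16 = 50.375
χ² = Σ (O − E)² / E
  disc-shaped: (460 − 453.375)² / 453.375 = 0.0968
  spherical: (298 − 302.25)² / 302.25 = 0.0598
  elongated: (48 − 50.375)² / 50.375 = 0.1120
χ² = 0.0968 + 0.0598 + 0.1120 = 0.2686 ≈ 0.269

0.269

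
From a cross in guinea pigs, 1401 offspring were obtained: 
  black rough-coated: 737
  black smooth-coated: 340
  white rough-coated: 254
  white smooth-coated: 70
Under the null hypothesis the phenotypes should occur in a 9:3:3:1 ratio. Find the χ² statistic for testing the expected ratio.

Total ratio parts = 16. Expected numbers out of 1401:
  black rough-coated: 1401 × 9/16 = 788.0625
  black smooth-coated: 1401 × 3/16 = 262.6875
  white rough-coated: 1401 × 3/16 = 262.6875
  white smooth-coated: 1401 × 1/16 = 87.5625
χ² = Σ (O − E)² / E
  black rough-coated: (737 − 788.0625)² / 788.0625 = 3.3086
  black smooth-coated: (340 − 262.6875)² / 262.6875 = 22.7541
  white rough-coated: (254 − 262.6875)² / 262.6875 = 0.2873
  white smooth-coated: (70 − 87.5625)² / 87.5625 = 3.5225
χ² = 3.3086 + 22.7541 + 0.2873 + 3.5225 = 29.8725 ≈ 29.873

29.873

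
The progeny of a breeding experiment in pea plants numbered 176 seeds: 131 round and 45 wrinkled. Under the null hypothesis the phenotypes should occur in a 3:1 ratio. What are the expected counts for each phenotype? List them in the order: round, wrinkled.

132, 44

Expected counts for N = 176 under a 3:1 ratio (total parts = 4):
  round: 176 × 3/4 = 132
  wrinkled: 176 × 1/4 = 44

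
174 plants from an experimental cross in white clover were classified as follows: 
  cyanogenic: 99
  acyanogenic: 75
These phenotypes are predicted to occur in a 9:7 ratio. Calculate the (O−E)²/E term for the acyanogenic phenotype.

Expected counts for N = 174 under a 9:7 ratio (total parts = 16):
  cyanogenic: 174 × 9/16 = 97.875
  acyanogenic: 174 × 7/16 = 76.125
Contribution of acyanogenic: (75 − 76.125)² / 76.125 = 0.0166

0.017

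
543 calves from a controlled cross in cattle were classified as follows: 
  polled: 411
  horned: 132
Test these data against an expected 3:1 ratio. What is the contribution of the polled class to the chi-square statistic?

The 3:1 ratio has 4 parts, so with N = 543 the expected counts are:
  polled: 543 × 3/4 = 407.25
  horned: 543 × 1/4 = 135.75
Contribution of polled: (411 − 407.25)² / 407.25 = 0.0345

0.035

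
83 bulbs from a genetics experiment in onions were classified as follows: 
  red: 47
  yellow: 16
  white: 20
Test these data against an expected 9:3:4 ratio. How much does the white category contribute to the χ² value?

0.027

Under the 9:3:4 hypothesis (Σ ratio = 16, N = 83):
  red: 83 × 9/16 = 46.6875
  yellow: 83 × 3/16 = 15.5625
  white: 83 × 4/16 = 20.75
Contribution of white: (20 − 20.75)² / 20.75 = 0.0271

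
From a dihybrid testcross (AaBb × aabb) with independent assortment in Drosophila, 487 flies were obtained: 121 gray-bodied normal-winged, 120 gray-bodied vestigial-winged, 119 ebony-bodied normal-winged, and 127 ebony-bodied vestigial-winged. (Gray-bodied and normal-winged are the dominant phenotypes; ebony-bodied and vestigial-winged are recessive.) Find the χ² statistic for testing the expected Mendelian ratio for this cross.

A dihybrid testcross with independent assortment gives a 1:1:1:1 ratio.
Under the 1:1:1:1 hypothesis (Σ ratio = 4, N = 487):
  gray-bodied normal-winged: 487 × 1/4 = 121.75
  gray-bodied vestigial-winged: 487 × 1/4 = 121.75
  ebony-bodied normal-winged: 487 × 1/4 = 121.75
  ebony-bodied vestigial-winged: 487 × 1/4 = 121.75
χ² = Σ (O − E)² / E
  gray-bodied normal-winged: (121 − 121.75)² / 121.75 = 0.0046
  gray-bodied vestigial-winged: (120 − 121.75)² / 121.75 = 0.0252
  ebony-bodied normal-winged: (119 − 121.75)² / 121.75 = 0.0621
  ebony-bodied vestigial-winged: (127 − 121.75)² / 121.75 = 0.2264
χ² = 0.0046 + 0.0252 + 0.0621 + 0.2264 = 0.3183 ≈ 0.318

0.318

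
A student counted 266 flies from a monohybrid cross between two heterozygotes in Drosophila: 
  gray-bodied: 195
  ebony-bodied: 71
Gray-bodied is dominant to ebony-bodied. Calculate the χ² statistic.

For a monohybrid cross between heterozygotes with complete dominance, the expected phenotypic ratio is 3:1.
Total ratio parts = 4. Expected numbers out of 266:
  gray-bodied: 266 × 3/4 = 199.5
  ebony-bodied: 266 × 1/4 = 66.5
χ² = Σ (O − E)² / E
  gray-bodied: (195 − 199.5)² / 199.5 = 0.1015
  ebony-bodied: (71 − 66.5)² / 66.5 = 0.3045
χ² = 0.1015 + 0.3045 = 0.406

0.406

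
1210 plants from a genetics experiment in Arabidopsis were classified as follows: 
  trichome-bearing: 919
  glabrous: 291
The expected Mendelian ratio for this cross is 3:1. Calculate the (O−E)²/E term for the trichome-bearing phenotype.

0.146

Under the 3:1 hypothesis (Σ ratio = 4, N = 1210):
  trichome-bearing: 1210 × 3/4 = 907.5
  glabrous: 1210 × 1/4 = 302.5
Contribution of trichome-bearing: (919 − 907.5)² / 907.5 = 0.1457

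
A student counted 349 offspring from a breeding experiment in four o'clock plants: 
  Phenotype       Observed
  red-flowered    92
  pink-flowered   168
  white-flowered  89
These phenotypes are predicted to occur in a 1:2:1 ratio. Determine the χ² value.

Under the 1:2:1 hypothesis (Σ ratio = 4, N = 349):
  red-flowered: 349 × 1/4 = 87.25
  pink-flowered: 349 × 2/4 = 174.5
  white-flowered: 349 × 1/4 = 87.25
χ² = Σ (O − E)² / E
  red-flowered: (92 − 87.25)² / 87.25 = 0.2586
  pink-flowered: (168 − 174.5)² / 174.5 = 0.2421
  white-flowered: (89 − 87.25)² / 87.25 = 0.0351
χ² = 0.2586 + 0.2421 + 0.0351 = 0.5358 ≈ 0.536

0.536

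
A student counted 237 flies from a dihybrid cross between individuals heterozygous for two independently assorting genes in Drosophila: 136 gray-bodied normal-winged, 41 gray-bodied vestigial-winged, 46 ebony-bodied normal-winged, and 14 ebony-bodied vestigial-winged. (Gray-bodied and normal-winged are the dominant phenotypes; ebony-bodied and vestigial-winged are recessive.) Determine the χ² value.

A dihybrid F₂ with independent assortment and complete dominance at both loci gives a 9:3:3:1 phenotypic ratio.
Under the 9:3:3:1 hypothesis (Σ ratio = 16, N = 237):
  gray-bodied normal-winged: 237 × 9/16 = 133.3125
  gray-bodied vestigial-winged: 237 × 3/16 = 44.4375
  ebony-bodied normal-winged: 237 × 3/16 = 44.4375
  ebony-bodied vestigial-winged: 237 × 1/16 = 14.8125
χ² = Σ (O − E)² / E
  gray-bodied normal-winged: (136 − 133.3125)² / 133.3125 = 0.0542
  gray-bodied vestigial-winged: (41 − 44.4375)² / 44.4375 = 0.2659
  ebony-bodied normal-winged: (46 − 44.4375)² / 44.4375 = 0.0549
  ebony-bodied vestigial-winged: (14 − 14.8125)² / 14.8125 = 0.0446
χ² = 0.0542 + 0.2659 + 0.0549 + 0.0446 = 0.4196 ≈ 0.420

0.420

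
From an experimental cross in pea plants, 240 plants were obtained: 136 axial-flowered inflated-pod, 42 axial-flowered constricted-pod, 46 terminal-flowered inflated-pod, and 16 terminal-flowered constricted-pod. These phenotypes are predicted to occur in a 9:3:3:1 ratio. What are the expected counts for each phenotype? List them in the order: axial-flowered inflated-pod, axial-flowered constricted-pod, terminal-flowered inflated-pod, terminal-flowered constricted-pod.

Under the 9:3:3:1 hypothesis (Σ ratio = 16, N = 240):
  axial-flowered inflated-pod: 240 × 9/16 = 135
  axial-flowered constricted-pod: 240 × 3/16 = 45
  terminal-flowered inflated-pod: 240 × 3/16 = 45
  terminal-flowered constricted-pod: 240 × 1/16 = 15

135, 45, 45, 15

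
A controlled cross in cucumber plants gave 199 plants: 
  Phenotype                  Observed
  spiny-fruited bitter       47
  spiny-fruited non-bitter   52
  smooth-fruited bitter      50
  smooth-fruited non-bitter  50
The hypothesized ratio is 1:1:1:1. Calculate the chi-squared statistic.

Total ratio parts = 4. Expected numbers out of 199:
  spiny-fruited bitter: 199 × 1/4 = 49.75
  spiny-fruited non-bitter: 199 × 1/4 = 49.75
  smooth-fruited bitter: 199 × 1/4 = 49.75
  smooth-fruited non-bitter: 199 × 1/4 = 49.75
χ² = Σ (O − E)² / E
  spiny-fruited bitter: (47 − 49.75)² / 49.75 = 0.1520
  spiny-fruited non-bitter: (52 − 49.75)² / 49.75 = 0.1018
  smooth-fruited bitter: (50 − 49.75)² / 49.75 = 0.0013
  smooth-fruited non-bitter: (50 − 49.75)² / 49.75 = 0.0013
χ² = 0.1520 + 0.1018 + 0.0013 + 0.0013 = 0.2564 ≈ 0.256

0.256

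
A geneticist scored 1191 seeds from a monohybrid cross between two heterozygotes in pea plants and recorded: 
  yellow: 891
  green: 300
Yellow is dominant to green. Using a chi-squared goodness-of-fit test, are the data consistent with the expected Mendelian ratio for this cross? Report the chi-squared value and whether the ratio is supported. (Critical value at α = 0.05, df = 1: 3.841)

0.023; consistent

For a monohybrid cross between heterozygotes with complete dominance, the expected phenotypic ratio is 3:1.
The 3:1 ratio has 4 parts, so with N = 1191 the expected counts are:
  yellow: 1191 × 3/4 = 893.25
  green: 1191 × 1/4 = 297.75
χ² = Σ (O − E)² / E
  yellow: (891 − 893.25)² / 893.25 = 0.0057
  green: (300 − 297.75)² / 297.75 = 0.0170
χ² = 0.0057 + 0.0170 = 0.0227 ≈ 0.023
Degrees of freedom = 2 − 1 = 1; critical value at α = 0.05 is 3.841.
Since 0.023 < 3.841, we fail to reject the null hypothesis — the data are consistent with the 3:1 ratio.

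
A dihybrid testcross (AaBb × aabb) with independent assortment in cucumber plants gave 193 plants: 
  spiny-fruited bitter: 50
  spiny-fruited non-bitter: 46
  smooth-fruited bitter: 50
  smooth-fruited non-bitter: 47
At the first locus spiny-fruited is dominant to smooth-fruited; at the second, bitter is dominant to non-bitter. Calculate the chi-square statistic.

0.264

A dihybrid testcross with independent assortment gives a 1:1:1:1 ratio.
Expected counts for N = 193 under a 1:1:1:1 ratio (total parts = 4):
  spiny-fruited bitter: 193 × 1/4 = 48.25
  spiny-fruited non-bitter: 193 × 1/4 = 48.25
  smooth-fruited bitter: 193 × 1/4 = 48.25
  smooth-fruited non-bitter: 193 × 1/4 = 48.25
χ² = Σ (O − E)² / E
  spiny-fruited bitter: (50 − 48.25)² / 48.25 = 0.0635
  spiny-fruited non-bitter: (46 − 48.25)² / 48.25 = 0.1049
  smooth-fruited bitter: (50 − 48.25)² / 48.25 = 0.0635
  smooth-fruited non-bitter: (47 − 48.25)² / 48.25 = 0.0324
χ² = 0.0635 + 0.1049 + 0.0635 + 0.0324 = 0.2643 ≈ 0.264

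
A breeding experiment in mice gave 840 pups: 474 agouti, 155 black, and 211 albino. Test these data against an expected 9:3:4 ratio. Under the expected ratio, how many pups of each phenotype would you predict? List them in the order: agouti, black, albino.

Expected counts for N = 840 under a 9:3:4 ratio (total parts = 16):
  agouti: 840 × 9/16 = 472.5
  black: 840 × 3/16 = 157.5
  albino: 840 × 4/16 = 210

472.5, 157.5, 210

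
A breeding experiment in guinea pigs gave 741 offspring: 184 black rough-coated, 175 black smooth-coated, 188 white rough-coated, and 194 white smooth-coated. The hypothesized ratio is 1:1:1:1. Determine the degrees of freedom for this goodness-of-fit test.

A goodness-of-fit test with 4 phenotype classes has df = 4 − 1 = 3.

3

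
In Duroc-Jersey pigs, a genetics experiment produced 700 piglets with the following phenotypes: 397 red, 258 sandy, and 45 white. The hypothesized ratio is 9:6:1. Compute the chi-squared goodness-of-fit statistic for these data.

0.140

The 9:6:1 ratio has 16 parts, so with N = 700 the expected counts are:
  red: 700 × 9/16 = 393.75
  sandy: 700 × 6/16 = 262.5
  white: 700 × 1/16 = 43.75
χ² = Σ (O − E)² / E
  red: (397 − 393.75)² / 393.75 = 0.0268
  sandy: (258 − 262.5)² / 262.5 = 0.0771
  white: (45 − 43.75)² / 43.75 = 0.0357
χ² = 0.0268 + 0.0771 + 0.0357 = 0.1396 ≈ 0.140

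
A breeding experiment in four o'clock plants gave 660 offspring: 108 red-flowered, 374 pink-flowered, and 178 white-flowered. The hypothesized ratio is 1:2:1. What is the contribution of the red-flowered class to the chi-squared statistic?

The 1:2:1 ratio has 4 parts, so with N = 660 the expected counts are:
  red-flowered: 660 × 1/4 = 165
  pink-flowered: 660 × 2/4 = 330
  white-flowered: 660 × 1/4 = 165
Contribution of red-flowered: (108 − 165)² / 165 = 19.6909

19.691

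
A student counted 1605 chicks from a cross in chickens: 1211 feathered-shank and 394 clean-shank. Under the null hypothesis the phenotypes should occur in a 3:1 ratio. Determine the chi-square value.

0.175

Under the 3:1 hypothesis (Σ ratio = 4, N = 1605):
  feathered-shank: 1605 × 3/4 = 1203.75
  clean-shank: 1605 × 1/4 = 401.25
χ² = Σ (O − E)² / E
  feathered-shank: (1211 − 1203.75)² / 1203.75 = 0.0437
  clean-shank: (394 − 401.25)² / 401.25 = 0.1310
χ² = 0.0437 + 0.1310 = 0.1747 ≈ 0.175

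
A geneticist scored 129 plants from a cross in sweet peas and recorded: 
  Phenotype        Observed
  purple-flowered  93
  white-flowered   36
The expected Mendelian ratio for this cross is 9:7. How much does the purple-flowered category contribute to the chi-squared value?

Expected counts for N = 129 under a 9:7 ratio (total parts = 16):
  purple-flowered: 129 × 9/16 = 72.5625
  white-flowered: 129 × 7/16 = 56.4375
Contribution of purple-flowered: (93 − 72.5625)² / 72.5625 = 5.7563

5.756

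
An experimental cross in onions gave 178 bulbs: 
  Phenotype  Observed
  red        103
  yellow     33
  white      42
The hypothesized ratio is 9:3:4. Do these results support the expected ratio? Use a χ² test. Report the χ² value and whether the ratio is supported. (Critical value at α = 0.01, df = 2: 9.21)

The 9:3:4 ratio has 16 parts, so with N = 178 the expected counts are:
  red: 178 × 9/16 = 100.125
  yellow: 178 × 3/16 = 33.375
  white: 178 × 4/16 = 44.5
χ² = Σ (O − E)² / E
  red: (103 − 100.125)² / 100.125 = 0.0826
  yellow: (33 − 33.375)² / 33.375 = 0.0042
  white: (42 − 44.5)² / 44.5 = 0.1404
χ² = 0.0826 + 0.0042 + 0.1404 = 0.2272 ≈ 0.227
Degrees of freedom = 3 − 1 = 2; critical value at α = 0.01 is 9.21.
Since 0.227 < 9.21, we fail to reject the null hypothesis — the data are consistent with the 9:3:4 ratio.

0.227; consistent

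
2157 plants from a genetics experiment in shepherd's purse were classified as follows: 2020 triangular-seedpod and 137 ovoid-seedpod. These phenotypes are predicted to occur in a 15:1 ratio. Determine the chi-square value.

Under the 15:1 hypothesis (Σ ratio = 16, N = 2157):
  triangular-seedpod: 2157 × 15/16 = 2022.1875
  ovoid-seedpod: 2157 × 1/16 = 134.8125
χ² = Σ (O − E)² / E
  triangular-seedpod: (2020 − 2022.1875)² / 2022.1875 = 0.0024
  ovoid-seedpod: (137 − 134.8125)² / 134.8125 = 0.0355
χ² = 0.0024 + 0.0355 = 0.0379 ≈ 0.038

0.038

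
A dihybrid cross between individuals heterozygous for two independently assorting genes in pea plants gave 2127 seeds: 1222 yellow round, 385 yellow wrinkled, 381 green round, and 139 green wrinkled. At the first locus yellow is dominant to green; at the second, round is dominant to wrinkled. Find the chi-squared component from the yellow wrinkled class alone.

A dihybrid F₂ with independent assortment and complete dominance at both loci gives a 9:3:3:1 phenotypic ratio.
Total ratio parts = 16. Expected numbers out of 2127:
  yellow round: 2127 × 9/16 = 1196.4375
  yellow wrinkled: 2127 × 3/16 = 398.8125
  green round: 2127 × 3/16 = 398.8125
  green wrinkled: 2127 × 1/16 = 132.9375
Contribution of yellow wrinkled: (385 − 398.8125)² / 398.8125 = 0.4784

0.478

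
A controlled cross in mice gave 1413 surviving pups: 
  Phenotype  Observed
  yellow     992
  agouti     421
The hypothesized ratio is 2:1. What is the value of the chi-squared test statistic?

Under the 2:1 hypothesis (Σ ratio = 3, N = 1413):
  yellow: 1413 × 2/3 = 942
  agouti: 1413 × 1/3 = 471
χ² = Σ (O − E)² / E
  yellow: (992 − 942)² / 942 = 2.6539
  agouti: (421 − 471)² / 471 = 5.3079
χ² = 2.6539 + 5.3079 = 7.9618 ≈ 7.962

7.962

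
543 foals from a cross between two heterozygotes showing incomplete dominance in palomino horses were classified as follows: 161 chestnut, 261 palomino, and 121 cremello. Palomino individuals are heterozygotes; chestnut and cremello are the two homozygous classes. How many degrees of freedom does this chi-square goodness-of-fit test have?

2

With incomplete dominance, a heterozygote × heterozygote cross gives a 1:2:1 phenotypic ratio.
A goodness-of-fit test with 3 phenotype classes has df = 3 − 1 = 2.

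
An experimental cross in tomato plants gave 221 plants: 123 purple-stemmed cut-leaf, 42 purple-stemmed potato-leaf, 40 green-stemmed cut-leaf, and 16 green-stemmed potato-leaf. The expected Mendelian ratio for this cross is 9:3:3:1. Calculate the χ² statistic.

Total ratio parts = 16. Expected numbers out of 221:
  purple-stemmed cut-leaf: 221 × 9/16 = 124.3125
  purple-stemmed potato-leaf: 221 × 3/16 = 41.4375
  green-stemmed cut-leaf: 221 × 3/16 = 41.4375
  green-stemmed potato-leaf: 221 × 1/16 = 13.8125
χ² = Σ (O − E)² / E
  purple-stemmed cut-leaf: (123 − 124.3125)² / 124.3125 = 0.0139
  purple-stemmed potato-leaf: (42 − 41.4375)² / 41.4375 = 0.0076
  green-stemmed cut-leaf: (40 − 41.4375)² / 41.4375 = 0.0499
  green-stemmed potato-leaf: (16 − 13.8125)² / 13.8125 = 0.3464
χ² = 0.0139 + 0.0076 + 0.0499 + 0.3464 = 0.4178 ≈ 0.418

0.418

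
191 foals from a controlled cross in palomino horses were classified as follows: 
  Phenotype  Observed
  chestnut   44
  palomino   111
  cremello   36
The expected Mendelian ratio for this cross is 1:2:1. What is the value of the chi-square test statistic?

5.702

The 1:2:1 ratio has 4 parts, so with N = 191 the expected counts are:
  chestnut: 191 × 1/4 = 47.75
  palomino: 191 × 2/4 = 95.5
  cremello: 191 × 1/4 = 47.75
χ² = Σ (O − E)² / E
  chestnut: (44 − 47.75)² / 47.75 = 0.2945
  palomino: (111 − 95.5)² / 95.5 = 2.5157
  cremello: (36 − 47.75)² / 47.75 = 2.8914
χ² = 0.2945 + 2.5157 + 2.8914 = 5.7016 ≈ 5.702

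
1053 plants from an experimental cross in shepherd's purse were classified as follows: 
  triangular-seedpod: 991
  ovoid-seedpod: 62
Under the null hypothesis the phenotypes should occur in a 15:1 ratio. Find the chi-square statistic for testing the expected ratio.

Expected counts for N = 1053 under a 15:1 ratio (total parts = 16):
  triangular-seedpod: 1053 × 15/16 = 987.1875
  ovoid-seedpod: 1053 × 1/16 = 65.8125
χ² = Σ (O − E)² / E
  triangular-seedpod: (991 − 987.1875)² / 987.1875 = 0.0147
  ovoid-seedpod: (62 − 65.8125)² / 65.8125 = 0.2209
χ² = 0.0147 + 0.2209 = 0.2356 ≈ 0.236

0.236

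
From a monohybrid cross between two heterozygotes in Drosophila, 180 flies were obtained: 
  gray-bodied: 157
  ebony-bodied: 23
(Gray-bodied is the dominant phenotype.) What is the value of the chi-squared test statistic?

For a monohybrid cross between heterozygotes with complete dominance, the expected phenotypic ratio is 3:1.
Total ratio parts = 4. Expected numbers out of 180:
  gray-bodied: 180 × 3/4 = 135
  ebony-bodied: 180 × 1/4 = 45
χ² = Σ (O − E)² / E
  gray-bodied: (157 − 135)² / 135 = 3.5852
  ebony-bodied: (23 − 45)² / 45 = 10.7556
χ² = 3.5852 + 10.7556 = 14.3408 ≈ 14.341

14.341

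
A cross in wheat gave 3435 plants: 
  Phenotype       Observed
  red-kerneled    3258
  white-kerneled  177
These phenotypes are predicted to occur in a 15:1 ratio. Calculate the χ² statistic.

7.057

The 15:1 ratio has 16 parts, so with N = 3435 the expected counts are:
  red-kerneled: 3435 × 15/16 = 3220.3125
  white-kerneled: 3435 × 1/16 = 214.6875
χ² = Σ (O − E)² / E
  red-kerneled: (3258 − 3220.3125)² / 3220.3125 = 0.4411
  white-kerneled: (177 − 214.6875)² / 214.6875 = 6.6159
χ² = 0.4411 + 6.6159 = 7.057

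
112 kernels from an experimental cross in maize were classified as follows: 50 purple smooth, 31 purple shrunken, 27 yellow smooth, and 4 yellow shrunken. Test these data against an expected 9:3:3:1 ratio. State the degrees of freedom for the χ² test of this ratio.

A goodness-of-fit test with 4 phenotype classes has df = 4 − 1 = 3.

3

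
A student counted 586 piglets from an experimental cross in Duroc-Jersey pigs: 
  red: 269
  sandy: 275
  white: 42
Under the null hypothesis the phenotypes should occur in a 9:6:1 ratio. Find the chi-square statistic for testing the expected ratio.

25.830

The 9:6:1 ratio has 16 parts, so with N = 586 the expected counts are:
  red: 586 × 9/16 = 329.625
  sandy: 586 × 6/16 = 219.75
  white: 586 × 1/16 = 36.625
χ² = Σ (O − E)² / E
  red: (269 − 329.625)² / 329.625 = 11.1502
  sandy: (275 − 219.75)² / 219.75 = 13.8911
  white: (42 − 36.625)² / 36.625 = 0.7888
χ² = 11.1502 + 13.8911 + 0.7888 = 25.8301 ≈ 25.830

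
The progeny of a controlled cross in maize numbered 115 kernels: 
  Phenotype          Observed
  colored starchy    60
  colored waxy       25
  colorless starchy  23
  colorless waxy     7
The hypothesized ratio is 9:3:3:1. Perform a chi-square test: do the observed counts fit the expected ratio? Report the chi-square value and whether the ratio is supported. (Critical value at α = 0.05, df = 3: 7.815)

Under the 9:3:3:1 hypothesis (Σ ratio = 16, N = 115):
  colored starchy: 115 × 9/16 = 64.6875
  colored waxy: 115 × 3/16 = 21.5625
  colorless starchy: 115 × 3/16 = 21.5625
  colorless waxy: 115 × 1/16 = 7.1875
χ² = Σ (O − E)² / E
  colored starchy: (60 − 64.6875)² / 64.6875 = 0.3397
  colored waxy: (25 − 21.5625)² / 21.5625 = 0.5480
  colorless starchy: (23 − 21.5625)² / 21.5625 = 0.0958
  colorless waxy: (7 − 7.1875)² / 7.1875 = 0.0049
χ² = 0.3397 + 0.5480 + 0.0958 + 0.0049 = 0.9884 ≈ 0.988
Degrees of freedom = 4 − 1 = 3; critical value at α = 0.05 is 7.815.
Since 0.988 < 7.815, we fail to reject the null hypothesis — the data are consistent with the 9:3:3:1 ratio.

0.988; consistent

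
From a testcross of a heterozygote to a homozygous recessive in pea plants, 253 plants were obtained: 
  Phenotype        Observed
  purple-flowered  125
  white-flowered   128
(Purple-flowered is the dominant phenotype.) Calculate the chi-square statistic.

A testcross of a heterozygote (Aa × aa) gives a 1:1 phenotypic ratio.
Under the 1:1 hypothesis (Σ ratio = 2, N = 253):
  purple-flowered: 253 × 1/2 = 126.5
  white-flowered: 253 × 1/2 = 126.5
χ² = Σ (O − E)² / E
  purple-flowered: (125 − 126.5)² / 126.5 = 0.0178
  white-flowered: (128 − 126.5)² / 126.5 = 0.0178
χ² = 0.0178 + 0.0178 = 0.0356 ≈ 0.036

0.036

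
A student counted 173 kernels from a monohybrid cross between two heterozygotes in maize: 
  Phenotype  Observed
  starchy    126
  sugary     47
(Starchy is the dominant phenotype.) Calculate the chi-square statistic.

0.434

For a monohybrid cross between heterozygotes with complete dominance, the expected phenotypic ratio is 3:1.
Under the 3:1 hypothesis (Σ ratio = 4, N = 173):
  starchy: 173 × 3/4 = 129.75
  sugary: 173 × 1/4 = 43.25
χ² = Σ (O − E)² / E
  starchy: (126 − 129.75)² / 129.75 = 0.1084
  sugary: (47 − 43.25)² / 43.25 = 0.3251
χ² = 0.1084 + 0.3251 = 0.4335 ≈ 0.434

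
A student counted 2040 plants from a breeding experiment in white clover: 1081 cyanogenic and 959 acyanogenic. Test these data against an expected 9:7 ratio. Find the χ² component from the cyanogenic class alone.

Expected counts for N = 2040 under a 9:7 ratio (total parts = 16):
  cyanogenic: 2040 × 9/16 = 1147.5
  acyanogenic: 2040 × 7/16 = 892.5
Contribution of cyanogenic: (1081 − 1147.5)² / 1147.5 = 3.8538

3.854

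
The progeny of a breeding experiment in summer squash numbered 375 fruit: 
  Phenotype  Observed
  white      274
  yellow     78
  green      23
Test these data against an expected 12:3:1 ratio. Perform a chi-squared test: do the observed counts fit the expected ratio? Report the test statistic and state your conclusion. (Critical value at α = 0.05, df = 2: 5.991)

1.036; consistent

Expected counts for N = 375 under a 12:3:1 ratio (total parts = 16):
  white: 375 × 12/16 = 281.25
  yellow: 375 × 3/16 = 70.3125
  green: 375 × 1/16 = 23.4375
χ² = Σ (O − E)² / E
  white: (274 − 281.25)² / 281.25 = 0.1869
  yellow: (78 − 70.3125)² / 70.3125 = 0.8405
  green: (23 − 23.4375)² / 23.4375 = 0.0082
χ² = 0.1869 + 0.8405 + 0.0082 = 1.0356 ≈ 1.036
Degrees of freedom = 3 − 1 = 2; critical value at α = 0.05 is 5.991.
Since 1.036 < 5.991, we fail to reject the null hypothesis — the data are consistent with the 12:3:1 ratio.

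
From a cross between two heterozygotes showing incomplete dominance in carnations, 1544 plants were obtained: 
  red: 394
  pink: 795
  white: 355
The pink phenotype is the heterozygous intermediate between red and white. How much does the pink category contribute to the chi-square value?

0.685

With incomplete dominance, a heterozygote × heterozygote cross gives a 1:2:1 phenotypic ratio.
The 1:2:1 ratio has 4 parts, so with N = 1544 the expected counts are:
  red: 1544 × 1/4 = 386
  pink: 1544 × 2/4 = 772
  white: 1544 × 1/4 = 386
Contribution of pink: (795 − 772)² / 772 = 0.6852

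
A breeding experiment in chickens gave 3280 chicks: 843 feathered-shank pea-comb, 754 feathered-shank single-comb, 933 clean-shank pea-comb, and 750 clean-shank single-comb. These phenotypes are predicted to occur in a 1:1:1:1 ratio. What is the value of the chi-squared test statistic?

27.505

Under the 1:1:1:1 hypothesis (Σ ratio = 4, N = 3280):
  feathered-shank pea-comb: 3280 × 1/4 = 820
  feathered-shank single-comb: 3280 × 1/4 = 820
  clean-shank pea-comb: 3280 × 1/4 = 820
  clean-shank single-comb: 3280 × 1/4 = 820
χ² = Σ (O − E)² / E
  feathered-shank pea-comb: (843 − 820)² / 820 = 0.6451
  feathered-shank single-comb: (754 − 820)² / 820 = 5.3122
  clean-shank pea-comb: (933 − 820)² / 820 = 15.5720
  clean-shank single-comb: (750 − 820)² / 820 = 5.9756
χ² = 0.6451 + 5.3122 + 15.5720 + 5.9756 = 27.5049 ≈ 27.505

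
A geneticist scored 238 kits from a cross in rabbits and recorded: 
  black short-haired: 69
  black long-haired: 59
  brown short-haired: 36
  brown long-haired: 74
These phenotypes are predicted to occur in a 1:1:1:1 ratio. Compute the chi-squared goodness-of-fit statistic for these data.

14.336

Expected counts for N = 238 under a 1:1:1:1 ratio (total parts = 4):
  black short-haired: 238 × 1/4 = 59.5
  black long-haired: 238 × 1/4 = 59.5
  brown short-haired: 238 × 1/4 = 59.5
  brown long-haired: 238 × 1/4 = 59.5
χ² = Σ (O − E)² / E
  black short-haired: (69 − 59.5)² / 59.5 = 1.5168
  black long-haired: (59 − 59.5)² / 59.5 = 0.0042
  brown short-haired: (36 − 59.5)² / 59.5 = 9.2815
  brown long-haired: (74 − 59.5)² / 59.5 = 3.5336
χ² = 1.5168 + 0.0042 + 9.2815 + 3.5336 = 14.3361 ≈ 14.336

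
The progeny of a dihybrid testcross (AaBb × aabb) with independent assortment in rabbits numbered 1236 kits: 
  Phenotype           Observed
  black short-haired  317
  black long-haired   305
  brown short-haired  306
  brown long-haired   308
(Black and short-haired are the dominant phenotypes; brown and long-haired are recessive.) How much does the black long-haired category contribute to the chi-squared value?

A dihybrid testcross with independent assortment gives a 1:1:1:1 ratio.
The 1:1:1:1 ratio has 4 parts, so with N = 1236 the expected counts are:
  black short-haired: 1236 × 1/4 = 309
  black long-haired: 1236 × 1/4 = 309
  brown short-haired: 1236 × 1/4 = 309
  brown long-haired: 1236 × 1/4 = 309
Contribution of black long-haired: (305 − 309)² / 309 = 0.0518

0.052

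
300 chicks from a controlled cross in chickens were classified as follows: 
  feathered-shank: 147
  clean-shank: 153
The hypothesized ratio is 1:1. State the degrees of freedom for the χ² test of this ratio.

1

A goodness-of-fit test with 2 phenotype classes has df = 2 − 1 = 1.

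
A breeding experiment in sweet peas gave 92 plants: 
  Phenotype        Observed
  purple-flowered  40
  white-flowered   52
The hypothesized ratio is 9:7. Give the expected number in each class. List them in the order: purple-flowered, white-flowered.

Total ratio parts = 16. Expected numbers out of 92:
  purple-flowered: 92 × 9/16 = 51.75
  white-flowered: 92 × 7/16 = 40.25

51.75, 40.25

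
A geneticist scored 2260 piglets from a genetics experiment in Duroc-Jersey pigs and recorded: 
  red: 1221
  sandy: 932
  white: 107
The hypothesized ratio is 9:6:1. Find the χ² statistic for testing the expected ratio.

The 9:6:1 ratio has 16 parts, so with N = 2260 the expected counts are:
  red: 2260 × 9/16 = 1271.25
  sandy: 2260 × 6/16 = 847.5
  white: 2260 × 1/16 = 141.25
χ² = Σ (O − E)² / E
  red: (1221 − 1271.25)² / 1271.25 = 1.9863
  sandy: (932 − 847.5)² / 847.5 = 8.4251
  white: (107 − 141.25)² / 141.25 = 8.3049
χ² = 1.9863 + 8.4251 + 8.3049 = 18.7163 ≈ 18.716

18.716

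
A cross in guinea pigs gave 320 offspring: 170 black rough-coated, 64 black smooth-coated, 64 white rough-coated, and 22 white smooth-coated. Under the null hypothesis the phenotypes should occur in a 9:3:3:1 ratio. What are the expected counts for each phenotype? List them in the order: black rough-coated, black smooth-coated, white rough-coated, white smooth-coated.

180, 60, 60, 20

Under the 9:3:3:1 hypothesis (Σ ratio = 16, N = 320):
  black rough-coated: 320 × 9/16 = 180
  black smooth-coated: 320 × 3/16 = 60
  white rough-coated: 320 × 3/16 = 60
  white smooth-coated: 320 × 1/16 = 20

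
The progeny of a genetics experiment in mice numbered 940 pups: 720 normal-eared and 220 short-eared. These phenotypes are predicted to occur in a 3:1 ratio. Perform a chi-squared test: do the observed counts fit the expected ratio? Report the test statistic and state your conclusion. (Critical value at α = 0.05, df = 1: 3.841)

Under the 3:1 hypothesis (Σ ratio = 4, N = 940):
  normal-eared: 940 × 3/4 = 705
  short-eared: 940 × 1/4 = 235
χ² = Σ (O − E)² / E
  normal-eared: (720 − 705)² / 705 = 0.3191
  short-eared: (220 − 235)² / 235 = 0.9574
χ² = 0.3191 + 0.9574 = 1.2765 ≈ 1.277
Degrees of freedom = 2 − 1 = 1; critical value at α = 0.05 is 3.841.
Since 1.277 < 3.841, we fail to reject the null hypothesis — the data are consistent with the 3:1 ratio.

1.277; consistent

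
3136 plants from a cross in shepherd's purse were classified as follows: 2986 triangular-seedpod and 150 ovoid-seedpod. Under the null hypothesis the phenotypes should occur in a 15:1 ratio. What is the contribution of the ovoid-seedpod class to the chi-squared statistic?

10.796

The 15:1 ratio has 16 parts, so with N = 3136 the expected counts are:
  triangular-seedpod: 3136 × 15/16 = 2940
  ovoid-seedpod: 3136 × 1/16 = 196
Contribution of ovoid-seedpod: (150 − 196)² / 196 = 10.7959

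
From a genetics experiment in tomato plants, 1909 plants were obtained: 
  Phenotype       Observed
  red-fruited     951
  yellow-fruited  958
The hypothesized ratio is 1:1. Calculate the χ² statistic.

0.026

Under the 1:1 hypothesis (Σ ratio = 2, N = 1909):
  red-fruited: 1909 × 1/2 = 954.5
  yellow-fruited: 1909 × 1/2 = 954.5
χ² = Σ (O − E)² / E
  red-fruited: (951 − 954.5)² / 954.5 = 0.0128
  yellow-fruited: (958 − 954.5)² / 954.5 = 0.0128
χ² = 0.0128 + 0.0128 = 0.0256 ≈ 0.026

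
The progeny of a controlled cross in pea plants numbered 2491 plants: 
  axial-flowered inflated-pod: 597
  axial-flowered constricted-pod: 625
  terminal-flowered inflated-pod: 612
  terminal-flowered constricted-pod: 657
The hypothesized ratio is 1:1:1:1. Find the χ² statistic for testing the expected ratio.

3.142

Total ratio parts = 4. Expected numbers out of 2491:
  axial-flowered inflated-pod: 2491 × 1/4 = 622.75
  axial-flowered constricted-pod: 2491 × 1/4 = 622.75
  terminal-flowered inflated-pod: 2491 × 1/4 = 622.75
  terminal-flowered constricted-pod: 2491 × 1/4 = 622.75
χ² = Σ (O − E)² / E
  axial-flowered inflated-pod: (597 − 622.75)² / 622.75 = 1.0647
  axial-flowered constricted-pod: (625 − 622.75)² / 622.75 = 0.0081
  terminal-flowered inflated-pod: (612 − 622.75)² / 622.75 = 0.1856
  terminal-flowered constricted-pod: (657 − 622.75)² / 622.75 = 1.8837
χ² = 1.0647 + 0.0081 + 0.1856 + 1.8837 = 3.1421 ≈ 3.142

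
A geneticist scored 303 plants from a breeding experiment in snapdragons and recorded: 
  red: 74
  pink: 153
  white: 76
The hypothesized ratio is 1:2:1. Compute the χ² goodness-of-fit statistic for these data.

0.056

Expected counts for N = 303 under a 1:2:1 ratio (total parts = 4):
  red: 303 × 1/4 = 75.75
  pink: 303 × 2/4 = 151.5
  white: 303 × 1/4 = 75.75
χ² = Σ (O − E)² / E
  red: (74 − 75.75)² / 75.75 = 0.0404
  pink: (153 − 151.5)² / 151.5 = 0.0149
  white: (76 − 75.75)² / 75.75 = 0.0008
χ² = 0.0404 + 0.0149 + 0.0008 = 0.0561 ≈ 0.056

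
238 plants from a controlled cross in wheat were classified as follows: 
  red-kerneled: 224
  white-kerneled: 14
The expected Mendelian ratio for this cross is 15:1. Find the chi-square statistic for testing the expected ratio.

0.055

Total ratio parts = 16. Expected numbers out of 238:
  red-kerneled: 238 × 15/16 = 223.125
  white-kerneled: 238 × 1/16 = 14.875
χ² = Σ (O − E)² / E
  red-kerneled: (224 − 223.125)² / 223.125 = 0.0034
  white-kerneled: (14 − 14.875)² / 14.875 = 0.0515
χ² = 0.0034 + 0.0515 = 0.0549 ≈ 0.055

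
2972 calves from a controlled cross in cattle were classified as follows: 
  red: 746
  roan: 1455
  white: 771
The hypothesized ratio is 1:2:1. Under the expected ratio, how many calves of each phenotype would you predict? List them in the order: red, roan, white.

Under the 1:2:1 hypothesis (Σ ratio = 4, N = 2972):
  red: 2972 × 1/4 = 743
  roan: 2972 × 2/4 = 1486
  white: 2972 × 1/4 = 743

743, 1486, 743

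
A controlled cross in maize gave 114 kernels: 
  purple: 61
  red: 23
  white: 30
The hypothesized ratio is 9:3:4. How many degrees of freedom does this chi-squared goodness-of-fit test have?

A goodness-of-fit test with 3 phenotype classes has df = 3 − 1 = 2.

2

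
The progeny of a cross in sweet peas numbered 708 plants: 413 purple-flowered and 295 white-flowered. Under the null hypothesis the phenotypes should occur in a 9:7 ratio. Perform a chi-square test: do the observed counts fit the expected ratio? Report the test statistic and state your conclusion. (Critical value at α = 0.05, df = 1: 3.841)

1.249; consistent

Expected counts for N = 708 under a 9:7 ratio (total parts = 16):
  purple-flowered: 708 × 9/16 = 398.25
  white-flowered: 708 × 7/16 = 309.75
χ² = Σ (O − E)² / E
  purple-flowered: (413 − 398.25)² / 398.25 = 0.5463
  white-flowered: (295 − 309.75)² / 309.75 = 0.7024
χ² = 0.5463 + 0.7024 = 1.2487 ≈ 1.249
Degrees of freedom = 2 − 1 = 1; critical value at α = 0.05 is 3.841.
Since 1.249 < 3.841, we fail to reject the null hypothesis — the data are consistent with the 9:7 ratio.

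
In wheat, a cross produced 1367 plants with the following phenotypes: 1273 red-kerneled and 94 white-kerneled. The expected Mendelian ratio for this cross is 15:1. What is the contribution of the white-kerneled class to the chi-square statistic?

0.858

Under the 15:1 hypothesis (Σ ratio = 16, N = 1367):
  red-kerneled: 1367 × 15/16 = 1281.5625
  white-kerneled: 1367 × 1/16 = 85.4375
Contribution of white-kerneled: (94 − 85.4375)² / 85.4375 = 0.8581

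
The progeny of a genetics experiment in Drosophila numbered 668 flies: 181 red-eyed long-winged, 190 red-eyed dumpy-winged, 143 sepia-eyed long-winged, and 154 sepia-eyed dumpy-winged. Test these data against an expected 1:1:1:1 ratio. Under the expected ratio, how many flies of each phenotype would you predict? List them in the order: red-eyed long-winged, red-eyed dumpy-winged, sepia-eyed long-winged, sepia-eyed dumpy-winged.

Total ratio parts = 4. Expected numbers out of 668:
  red-eyed long-winged: 668 × 1/4 = 167
  red-eyed dumpy-winged: 668 × 1/4 = 167
  sepia-eyed long-winged: 668 × 1/4 = 167
  sepia-eyed dumpy-winged: 668 × 1/4 = 167

167, 167, 167, 167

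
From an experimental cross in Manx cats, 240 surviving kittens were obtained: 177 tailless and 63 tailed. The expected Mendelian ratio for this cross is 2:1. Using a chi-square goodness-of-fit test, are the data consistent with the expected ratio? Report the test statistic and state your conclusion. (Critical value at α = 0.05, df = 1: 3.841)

5.419; not consistent

Expected counts for N = 240 under a 2:1 ratio (total parts = 3):
  tailless: 240 × 2/3 = 160
  tailed: 240 × 1/3 = 80
χ² = Σ (O − E)² / E
  tailless: (177 − 160)² / 160 = 1.8062
  tailed: (63 − 80)² / 80 = 3.6125
χ² = 1.8062 + 3.6125 = 5.4187 ≈ 5.419
Degrees of freedom = 2 − 1 = 1; critical value at α = 0.05 is 3.841.
Since 5.419 > 3.841, we reject the null hypothesis — the data do not fit the 2:1 ratio.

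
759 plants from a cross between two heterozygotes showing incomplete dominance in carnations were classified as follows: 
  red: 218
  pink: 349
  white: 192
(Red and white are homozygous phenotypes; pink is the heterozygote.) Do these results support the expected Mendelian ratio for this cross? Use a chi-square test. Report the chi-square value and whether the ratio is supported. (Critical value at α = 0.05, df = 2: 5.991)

6.684; not consistent

With incomplete dominance, a heterozygote × heterozygote cross gives a 1:2:1 phenotypic ratio.
Expected counts for N = 759 under a 1:2:1 ratio (total parts = 4):
  red: 759 × 1/4 = 189.75
  pink: 759 × 2/4 = 379.5
  white: 759 × 1/4 = 189.75
χ² = Σ (O − E)² / E
  red: (218 − 189.75)² / 189.75 = 4.2059
  pink: (349 − 379.5)² / 379.5 = 2.4513
  white: (192 − 189.75)² / 189.75 = 0.0267
χ² = 4.2059 + 2.4513 + 0.0267 = 6.6839 ≈ 6.684
Degrees of freedom = 3 − 1 = 2; critical value at α = 0.05 is 5.991.
Since 6.684 > 5.991, we reject the null hypothesis — the data do not fit the 1:2:1 ratio.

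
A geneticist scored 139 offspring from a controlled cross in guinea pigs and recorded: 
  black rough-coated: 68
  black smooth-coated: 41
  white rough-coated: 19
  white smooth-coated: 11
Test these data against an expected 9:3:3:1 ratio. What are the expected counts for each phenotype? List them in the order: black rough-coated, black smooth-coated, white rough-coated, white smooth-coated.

78.1875, 26.0625, 26.0625, 8.6875

The 9:3:3:1 ratio has 16 parts, so with N = 139 the expected counts are:
  black rough-coated: 139 × 9/16 = 78.1875
  black smooth-coated: 139 × 3/16 = 26.0625
  white rough-coated: 139 × 3/16 = 26.0625
  white smooth-coated: 139 × 1/16 = 8.6875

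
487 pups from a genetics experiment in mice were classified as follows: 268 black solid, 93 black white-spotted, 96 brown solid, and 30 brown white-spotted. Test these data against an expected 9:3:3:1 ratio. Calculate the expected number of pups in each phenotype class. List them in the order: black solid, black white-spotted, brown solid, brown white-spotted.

Under the 9:3:3:1 hypothesis (Σ ratio = 16, N = 487):
  black solid: 487 × 9/16 = 273.9375
  black white-spotted: 487 × 3/16 = 91.3125
  brown solid: 487 × 3/16 = 91.3125
  brown white-spotted: 487 × 1/16 = 30.4375

273.9375, 91.3125, 91.3125, 30.4375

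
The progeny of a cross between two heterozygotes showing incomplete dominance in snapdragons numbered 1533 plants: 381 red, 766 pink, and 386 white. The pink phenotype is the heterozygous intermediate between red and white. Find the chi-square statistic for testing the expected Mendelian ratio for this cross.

With incomplete dominance, a heterozygote × heterozygote cross gives a 1:2:1 phenotypic ratio.
Total ratio parts = 4. Expected numbers out of 1533:
  red: 1533 × 1/4 = 383.25
  pink: 1533 × 2/4 = 766.5
  white: 1533 × 1/4 = 383.25
χ² = Σ (O − E)² / E
  red: (381 − 383.25)² / 383.25 = 0.0132
  pink: (766 − 766.5)² / 766.5 = 0.0003
  white: (386 − 383.25)² / 383.25 = 0.0197
χ² = 0.0132 + 0.0003 + 0.0197 = 0.0332 ≈ 0.033

0.033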